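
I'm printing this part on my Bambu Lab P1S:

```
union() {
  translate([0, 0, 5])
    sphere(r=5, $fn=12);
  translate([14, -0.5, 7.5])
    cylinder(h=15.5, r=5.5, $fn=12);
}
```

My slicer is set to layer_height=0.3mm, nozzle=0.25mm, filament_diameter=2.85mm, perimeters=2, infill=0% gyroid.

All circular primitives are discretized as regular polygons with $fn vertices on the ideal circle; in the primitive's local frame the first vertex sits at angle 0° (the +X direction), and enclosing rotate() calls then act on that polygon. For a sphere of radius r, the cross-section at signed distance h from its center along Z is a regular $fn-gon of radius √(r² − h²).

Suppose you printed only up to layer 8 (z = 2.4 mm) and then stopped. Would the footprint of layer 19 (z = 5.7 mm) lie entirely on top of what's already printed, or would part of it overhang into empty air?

part overhangs

Compare the two slices. At z = 2.4: the r=5 sphere slices to a regular 12-gon of circumradius 4.271 (√(r²−h²) with h=2.6 from center) (area = (12/2)·4.271²·sin(360°/12) = 54.72 mm²); the cylinder at (14, -0.5) does not reach this height (z outside [7.5, 23]); Combining (union): only the r=5 sphere is present, so the union is just that shape — area = 54.72 mm². At z = 5.7: the r=5 sphere contributes a regular 12-gon of circumradius √(5²−0.7²) = 4.951 (area = (12/2)·4.951²·sin(360°/12) = 73.53 mm²); the cylinder at (14, -0.5) does not reach this height (z outside [7.5, 23]); Merging all regions: only the r=5 sphere is present, so the union is just that shape — area = 73.53 mm². Checking containment: at z = 5.7 the cross-section extends beyond the z = 2.4 cross-section by about 18.81 mm².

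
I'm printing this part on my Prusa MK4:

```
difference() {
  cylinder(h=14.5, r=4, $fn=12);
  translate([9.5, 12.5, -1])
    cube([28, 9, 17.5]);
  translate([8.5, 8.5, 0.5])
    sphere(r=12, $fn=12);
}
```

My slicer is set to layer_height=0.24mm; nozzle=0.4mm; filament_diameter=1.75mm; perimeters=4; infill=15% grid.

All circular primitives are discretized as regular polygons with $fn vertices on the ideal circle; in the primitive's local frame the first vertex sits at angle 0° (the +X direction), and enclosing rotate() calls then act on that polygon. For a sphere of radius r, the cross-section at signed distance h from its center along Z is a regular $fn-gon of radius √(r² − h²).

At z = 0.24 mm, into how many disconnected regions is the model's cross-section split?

At z = 0.24 mm: the r=4 cylinder gives a regular 12-gon of circumradius 4 (constant along its height); the 28×9 cube at (9.5, 12.5) contributes its full rectangle; the r=12 sphere at (8.5, 8.5) slices to a regular 12-gon of circumradius 11.997 (√(r²−h²) with h=0.26 from center); Taking the first minus the rest: starting from the r=4 cylinder, the 28×9 cube at (9.5, 12.5) misses the remaining region (no effect); the r=12 sphere at (8.5, 8.5) partially overlaps it — only the 20.33 mm² overlap (of its 431.80 mm²) is removed, clipping the outline — 1 connected region. The result has 1 disconnected region.

1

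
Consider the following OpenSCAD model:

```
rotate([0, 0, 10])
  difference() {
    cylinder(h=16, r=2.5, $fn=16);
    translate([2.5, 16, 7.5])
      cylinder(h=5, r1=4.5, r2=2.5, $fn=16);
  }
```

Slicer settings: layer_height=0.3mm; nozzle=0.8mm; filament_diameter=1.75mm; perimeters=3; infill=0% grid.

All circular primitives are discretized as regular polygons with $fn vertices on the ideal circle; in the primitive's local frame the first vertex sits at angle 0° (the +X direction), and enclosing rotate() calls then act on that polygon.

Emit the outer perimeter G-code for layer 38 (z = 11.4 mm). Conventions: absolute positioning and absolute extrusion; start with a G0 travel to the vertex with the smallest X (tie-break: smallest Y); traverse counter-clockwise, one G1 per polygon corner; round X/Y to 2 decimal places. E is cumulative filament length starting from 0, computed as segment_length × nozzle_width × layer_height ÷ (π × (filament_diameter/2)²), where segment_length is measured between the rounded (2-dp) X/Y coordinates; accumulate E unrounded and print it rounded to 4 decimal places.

G0 X-2.46 Y-0.43 Z11.40
G1 X-2.11 Y-1.34 E0.0973
G1 X-1.43 Y-2.05 E0.1954
G1 X-0.54 Y-2.44 E0.2923
G1 X0.43 Y-2.46 E0.3891
G1 X1.34 Y-2.11 E0.4864
G1 X2.05 Y-1.43 E0.5845
G1 X2.44 Y-0.54 E0.6815
G1 X2.46 Y0.43 E0.7783
G1 X2.11 Y1.34 E0.8756
G1 X1.43 Y2.05 E0.9737
G1 X0.54 Y2.44 E1.0706
G1 X-0.43 Y2.46 E1.1674
G1 X-1.34 Y2.11 E1.2647
G1 X-2.05 Y1.43 E1.3628
G1 X-2.44 Y0.54 E1.4598
G1 X-2.46 Y-0.43 E1.5566

At z = 11.4 mm: the r=2.5 cylinder contributes a regular 16-gon of circumradius 2.5; the cone at (2.5, 16) contributes a regular 16-gon of circumradius 2.940 (interpolated between r1=4.5 and r2=2.5 at t=0.780); Taking the first minus the rest: starting from the r=2.5 cylinder, the cone at (2.5, 16) misses the remaining region (no effect) — 1 connected region; (rotated 10° about Z; rotation is an isometry so areas/perimeters/island counts are preserved). The outline is a single polygon with 16 vertices. Extrusion per mm of travel: 0.8 × 0.3 / (π × 0.875²) = 0.099780. Accumulating E over each segment gives final E = 1.5566.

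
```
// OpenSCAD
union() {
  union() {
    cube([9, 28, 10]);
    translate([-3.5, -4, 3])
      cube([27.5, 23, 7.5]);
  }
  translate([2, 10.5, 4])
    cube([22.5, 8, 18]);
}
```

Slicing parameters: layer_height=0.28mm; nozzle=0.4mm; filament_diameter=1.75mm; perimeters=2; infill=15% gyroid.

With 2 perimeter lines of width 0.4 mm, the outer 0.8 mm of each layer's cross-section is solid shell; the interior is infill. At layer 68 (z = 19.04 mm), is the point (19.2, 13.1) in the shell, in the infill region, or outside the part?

infill

At z = 19.04 mm: the cube is absent (z outside [0, 10]); the cube at (-3.5, -4) is not intersected at this z (z outside [3, 10.5]); Combining (union): nothing is present at this height; the 22.5×8 cube at (2, 10.5) contributes its full rectangle; Merging all regions: only the 22.5×8 cube at (2, 10.5) is present, so the union is just that shape — 1 connected region. Overall, the cross-section is a single solid region. The nearest boundary edge runs (2.00, 10.50)→(24.50, 10.50); distance from the point to it = 2.60 mm. The point is inside the cross-section and 2.60 mm from the nearest boundary — more than the 0.8 mm shell width (2 × 0.4), so it's in the infill interior.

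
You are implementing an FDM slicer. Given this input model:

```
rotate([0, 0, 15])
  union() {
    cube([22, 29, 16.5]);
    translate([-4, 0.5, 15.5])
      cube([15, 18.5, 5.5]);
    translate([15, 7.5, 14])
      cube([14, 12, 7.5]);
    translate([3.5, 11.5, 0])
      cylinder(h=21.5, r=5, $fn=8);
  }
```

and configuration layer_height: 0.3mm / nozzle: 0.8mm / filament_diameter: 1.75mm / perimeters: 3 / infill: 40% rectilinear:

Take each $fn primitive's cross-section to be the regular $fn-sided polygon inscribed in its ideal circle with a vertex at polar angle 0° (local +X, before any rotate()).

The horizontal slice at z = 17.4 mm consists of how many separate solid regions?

At z = 17.4 mm: the cube is absent (z outside [0, 16.5]); the 15×18.5 cube at (-4, 0.5) contributes its full rectangle; the cube at (15, 7.5) is present — its section is the full 14×12 rectangle; the cylinder at (3.5, 11.5): section is a regular 8-gon, circumradius r=5; Combining (union): the regions partially overlap (shared area 70.71 mm²), so overlapping operands fuse into one piece — 2 connected regions; (whole slice rotated 15° about Z — lengths, areas and connectivity unchanged). The result has 2 disconnected regions.

2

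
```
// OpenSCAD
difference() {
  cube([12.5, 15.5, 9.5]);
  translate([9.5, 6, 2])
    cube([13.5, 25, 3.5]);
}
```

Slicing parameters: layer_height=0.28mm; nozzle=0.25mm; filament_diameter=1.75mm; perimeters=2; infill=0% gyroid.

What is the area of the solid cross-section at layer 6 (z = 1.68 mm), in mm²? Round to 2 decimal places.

At z = 1.68 mm: the cube is present — its section is the full 12.5×15.5 rectangle (area 193.75 mm²); the cube at (9.5, 6) is not intersected at this z (z outside [2, 5.5]); After the difference (first − rest): none of the subtracted shapes is present at this height, so the 12.5×15.5 cube is unchanged — area = 193.75 mm². Overall, the cross-section is a single solid region. Net area = 193.75 mm².

193.75 mm²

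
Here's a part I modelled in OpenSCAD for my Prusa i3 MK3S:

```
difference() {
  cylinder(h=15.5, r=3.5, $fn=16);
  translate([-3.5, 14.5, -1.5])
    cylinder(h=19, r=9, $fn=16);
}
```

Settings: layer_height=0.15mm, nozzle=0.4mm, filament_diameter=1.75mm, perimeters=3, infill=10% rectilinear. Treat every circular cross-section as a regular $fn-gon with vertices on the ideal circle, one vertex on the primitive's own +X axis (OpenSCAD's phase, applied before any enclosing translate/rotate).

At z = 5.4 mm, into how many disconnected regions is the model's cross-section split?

At z = 5.4 mm: the r=3.5 cylinder contributes a regular 16-gon of circumradius 3.5; the r=9 cylinder at (-3.5, 14.5) contributes a regular 16-gon of circumradius 9; After the difference (first − rest): starting from the r=3.5 cylinder, the r=9 cylinder at (-3.5, 14.5) misses the remaining region (no effect) — 1 connected region. The result has 1 disconnected region.

1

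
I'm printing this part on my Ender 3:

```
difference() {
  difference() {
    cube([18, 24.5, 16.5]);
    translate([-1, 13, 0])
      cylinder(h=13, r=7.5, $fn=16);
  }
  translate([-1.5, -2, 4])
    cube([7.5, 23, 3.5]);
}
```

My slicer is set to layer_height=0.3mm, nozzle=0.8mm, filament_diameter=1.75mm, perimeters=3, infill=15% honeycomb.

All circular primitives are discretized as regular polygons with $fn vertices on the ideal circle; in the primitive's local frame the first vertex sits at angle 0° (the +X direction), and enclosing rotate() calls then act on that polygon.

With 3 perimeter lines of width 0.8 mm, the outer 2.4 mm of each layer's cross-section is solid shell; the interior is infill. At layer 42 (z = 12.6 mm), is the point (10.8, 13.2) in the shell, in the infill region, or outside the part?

infill

At z = 12.6 mm: the 18×24.5 cube contributes its full rectangle; the r=7.5 cylinder at (-1, 13) contributes a regular 16-gon of circumradius 7.5; Subtracting the remaining from the first: starting from the 18×24.5 cube, the r=7.5 cylinder at (-1, 13) partially overlaps it — only the 71.30 mm² overlap (of its 172.21 mm²) is removed, clipping the outline — 1 connected region; the cube at (-1.5, -2) does not reach this height (z outside [4, 7.5]); After the difference (first − rest): none of the subtracted shapes is present at this height, so the result so far is unchanged — 1 connected region. Overall, the cross-section is a single solid region. The nearest boundary edge runs (5.93, 10.13)→(6.50, 13.00); distance from the point to it = 4.30 mm. The point is inside the cross-section and 4.30 mm from the nearest boundary — more than the 2.4 mm shell width (3 × 0.8), so it's in the infill interior.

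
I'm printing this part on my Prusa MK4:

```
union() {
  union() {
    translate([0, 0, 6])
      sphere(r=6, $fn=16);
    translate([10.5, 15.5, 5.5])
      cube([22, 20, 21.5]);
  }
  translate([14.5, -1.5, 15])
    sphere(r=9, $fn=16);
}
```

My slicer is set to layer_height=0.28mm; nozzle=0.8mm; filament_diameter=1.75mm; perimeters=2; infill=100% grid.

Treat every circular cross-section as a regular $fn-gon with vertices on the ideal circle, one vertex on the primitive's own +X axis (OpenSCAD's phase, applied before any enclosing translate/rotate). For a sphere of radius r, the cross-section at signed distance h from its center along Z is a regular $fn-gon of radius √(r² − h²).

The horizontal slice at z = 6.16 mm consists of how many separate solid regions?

3

At z = 6.16 mm: the r=6 sphere slices to a regular 16-gon of circumradius 5.998 (√(r²−h²) with h=0.16 from center); the cube at (10.5, 15.5) is present — its section is the full 22×20 rectangle; Merging all regions: the 2 present regions are separate (no shared area or edge), so areas and boundary lengths simply add and each stays a separate island — 2 connected regions; the r=9 sphere at (14.5, -1.5) slices to a regular 16-gon of circumradius 1.689 (√(r²−h²) with h=8.84 from center); Combining (union): the 2 present regions are separate (no shared area or edge), so areas and boundary lengths simply add and each stays a separate island — 3 connected regions. The result has 3 disconnected regions.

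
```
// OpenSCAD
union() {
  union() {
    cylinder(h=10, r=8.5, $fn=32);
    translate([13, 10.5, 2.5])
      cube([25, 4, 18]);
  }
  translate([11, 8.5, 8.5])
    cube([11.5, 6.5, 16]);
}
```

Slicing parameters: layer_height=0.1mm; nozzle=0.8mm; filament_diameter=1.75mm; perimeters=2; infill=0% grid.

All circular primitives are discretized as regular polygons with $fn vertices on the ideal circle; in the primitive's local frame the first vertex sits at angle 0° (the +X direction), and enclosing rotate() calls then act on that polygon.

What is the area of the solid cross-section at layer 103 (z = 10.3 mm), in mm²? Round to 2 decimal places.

136.75 mm²

At z = 10.3 mm: the cylinder does not reach this height (z outside [0, 10]); the cube at (13, 10.5) is present — its section is the full 25×4 rectangle (area 100.00 mm²); Taking the union: only the 25×4 cube at (13, 10.5) is present, so the union is just that shape — area = 100.00 mm²; the 11.5×6.5 cube at (11, 8.5) contributes its full rectangle (area 74.75 mm²); Merging all regions: the regions partially overlap — summed areas 174.75 mm² minus the doubly-counted overlap 38.00 mm² gives 136.75 mm² — area = 136.75 mm². Overall, the cross-section is a single solid region. Net area = 136.75 mm².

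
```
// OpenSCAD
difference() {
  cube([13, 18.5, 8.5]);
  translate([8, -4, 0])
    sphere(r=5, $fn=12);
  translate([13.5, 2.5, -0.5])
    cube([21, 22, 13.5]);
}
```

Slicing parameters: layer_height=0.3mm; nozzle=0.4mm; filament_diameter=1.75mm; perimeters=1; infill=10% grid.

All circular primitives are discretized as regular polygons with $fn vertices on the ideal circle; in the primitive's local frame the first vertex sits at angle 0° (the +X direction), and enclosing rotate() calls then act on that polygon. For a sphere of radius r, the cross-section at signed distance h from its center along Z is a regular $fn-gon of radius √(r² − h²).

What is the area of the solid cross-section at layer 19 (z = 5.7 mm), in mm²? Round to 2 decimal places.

At z = 5.7 mm: the cube is present — its section is the full 13×18.5 rectangle (area 240.50 mm²); the sphere at (8, -4) is not intersected at this z (|z−center|=5.700 > r=5); the cube at (13.5, 2.5) (footprint 21×22) is included at this height (area 462.00 mm²); Subtracting the remaining from the first: starting from the 13×18.5 cube (240.50 mm²), the 21×22 cube at (13.5, 2.5) misses the remaining region (no effect) — area = 240.50 mm². Overall, the cross-section is a single solid region. Net area = 240.50 mm².

240.50 mm²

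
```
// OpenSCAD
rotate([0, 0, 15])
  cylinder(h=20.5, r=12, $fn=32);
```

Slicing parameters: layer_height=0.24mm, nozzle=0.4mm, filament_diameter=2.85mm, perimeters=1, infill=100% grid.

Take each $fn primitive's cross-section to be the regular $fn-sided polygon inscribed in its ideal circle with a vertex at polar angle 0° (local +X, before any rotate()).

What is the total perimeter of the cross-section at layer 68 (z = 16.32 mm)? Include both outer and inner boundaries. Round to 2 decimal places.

At z = 16.32 mm: the r=12 cylinder gives a regular 32-gon of circumradius 12 (constant along its height) (perimeter = 2·32·12.000·sin(180°/32) = 75.28 mm); (whole slice rotated 15° about Z — lengths, areas and connectivity unchanged). Overall, the cross-section is a single solid region. Total boundary length (outer) = 75.28 mm.

75.28 mm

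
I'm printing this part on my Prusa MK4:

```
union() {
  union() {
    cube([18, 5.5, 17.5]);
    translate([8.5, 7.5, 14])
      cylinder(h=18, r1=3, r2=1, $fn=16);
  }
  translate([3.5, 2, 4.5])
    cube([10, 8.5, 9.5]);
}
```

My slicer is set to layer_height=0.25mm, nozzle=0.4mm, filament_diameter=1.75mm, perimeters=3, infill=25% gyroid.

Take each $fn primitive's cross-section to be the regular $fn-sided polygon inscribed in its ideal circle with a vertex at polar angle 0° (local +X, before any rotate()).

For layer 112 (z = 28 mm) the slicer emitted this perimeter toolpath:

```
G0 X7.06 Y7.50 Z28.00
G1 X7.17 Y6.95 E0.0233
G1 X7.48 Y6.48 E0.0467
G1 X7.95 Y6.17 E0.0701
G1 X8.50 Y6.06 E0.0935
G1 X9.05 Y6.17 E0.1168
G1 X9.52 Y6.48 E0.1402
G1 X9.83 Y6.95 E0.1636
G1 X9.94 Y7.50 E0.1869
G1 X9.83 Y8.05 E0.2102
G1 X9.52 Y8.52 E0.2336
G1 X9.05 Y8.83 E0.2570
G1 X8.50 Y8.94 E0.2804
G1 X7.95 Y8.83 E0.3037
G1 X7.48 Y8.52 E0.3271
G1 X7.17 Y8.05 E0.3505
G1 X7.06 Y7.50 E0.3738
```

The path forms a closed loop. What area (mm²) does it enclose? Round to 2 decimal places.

Apply the shoelace formula to the sequence of (X, Y) vertices; enclosed area = 6.35 mm².

6.35 mm²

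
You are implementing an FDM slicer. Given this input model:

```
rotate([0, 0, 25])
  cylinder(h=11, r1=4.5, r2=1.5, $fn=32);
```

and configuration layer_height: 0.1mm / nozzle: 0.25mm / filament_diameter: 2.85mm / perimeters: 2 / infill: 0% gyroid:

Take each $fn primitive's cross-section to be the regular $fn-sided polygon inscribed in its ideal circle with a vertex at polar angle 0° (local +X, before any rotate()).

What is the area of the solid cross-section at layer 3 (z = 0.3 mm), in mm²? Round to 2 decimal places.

At z = 0.3 mm: the cone contributes a regular 32-gon of circumradius 4.418 (interpolated between r1=4.5 and r2=1.5 at t=0.027) (area = (32/2)·4.418²·sin(360°/32) = 60.93 mm²); (rotated 25° about Z; rotation is an isometry so areas/perimeters/island counts are preserved). Overall, the cross-section is a single solid region. Net area = 60.93 mm².

60.93 mm²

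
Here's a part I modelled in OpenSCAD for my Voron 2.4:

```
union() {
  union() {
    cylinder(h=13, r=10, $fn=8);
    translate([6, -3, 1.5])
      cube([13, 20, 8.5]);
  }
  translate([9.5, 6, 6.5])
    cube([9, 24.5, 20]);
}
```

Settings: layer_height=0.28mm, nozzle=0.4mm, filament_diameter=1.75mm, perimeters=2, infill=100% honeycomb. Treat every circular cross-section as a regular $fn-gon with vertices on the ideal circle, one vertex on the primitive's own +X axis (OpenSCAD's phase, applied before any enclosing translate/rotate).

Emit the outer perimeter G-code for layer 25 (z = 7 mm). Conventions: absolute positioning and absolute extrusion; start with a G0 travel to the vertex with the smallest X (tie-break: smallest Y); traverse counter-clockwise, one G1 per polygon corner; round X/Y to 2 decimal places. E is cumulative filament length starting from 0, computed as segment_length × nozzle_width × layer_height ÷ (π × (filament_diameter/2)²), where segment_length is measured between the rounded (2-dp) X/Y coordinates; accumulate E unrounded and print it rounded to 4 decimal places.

G0 X-10.00 Y0.00 Z7.00
G1 X-7.07 Y-7.07 E0.3564
G1 X0.00 Y-10.00 E0.7127
G1 X7.07 Y-7.07 E1.0691
G1 X8.76 Y-3.00 E1.2743
G1 X19.00 Y-3.00 E1.7511
G1 X19.00 Y17.00 E2.6824
G1 X18.50 Y17.00 E2.7057
G1 X18.50 Y30.50 E3.3343
G1 X9.50 Y30.50 E3.7534
G1 X9.50 Y17.00 E4.3820
G1 X6.00 Y17.00 E4.5450
G1 X6.00 Y7.51 E4.9868
G1 X0.00 Y10.00 E5.2893
G1 X-7.07 Y7.07 E5.6457
G1 X-10.00 Y0.00 E6.0021

At z = 7 mm: the r=10 cylinder gives a regular 8-gon of circumradius 10 (constant along its height); the 13×20 cube at (6, -3) contributes its full rectangle; Combining (union): the regions partially overlap (shared area 28.30 mm²), so overlapping operands fuse into one piece — 1 connected region; the cube at (9.5, 6) (footprint 9×24.5) is included at this height; Taking the union: the regions partially overlap (shared area 99.00 mm²), so overlapping operands fuse into one piece — 1 connected region. The outline is a single polygon with 15 vertices. Extrusion per mm of travel: 0.4 × 0.28 / (π × 0.875²) = 0.046564. Accumulating E over each segment gives final E = 6.0021.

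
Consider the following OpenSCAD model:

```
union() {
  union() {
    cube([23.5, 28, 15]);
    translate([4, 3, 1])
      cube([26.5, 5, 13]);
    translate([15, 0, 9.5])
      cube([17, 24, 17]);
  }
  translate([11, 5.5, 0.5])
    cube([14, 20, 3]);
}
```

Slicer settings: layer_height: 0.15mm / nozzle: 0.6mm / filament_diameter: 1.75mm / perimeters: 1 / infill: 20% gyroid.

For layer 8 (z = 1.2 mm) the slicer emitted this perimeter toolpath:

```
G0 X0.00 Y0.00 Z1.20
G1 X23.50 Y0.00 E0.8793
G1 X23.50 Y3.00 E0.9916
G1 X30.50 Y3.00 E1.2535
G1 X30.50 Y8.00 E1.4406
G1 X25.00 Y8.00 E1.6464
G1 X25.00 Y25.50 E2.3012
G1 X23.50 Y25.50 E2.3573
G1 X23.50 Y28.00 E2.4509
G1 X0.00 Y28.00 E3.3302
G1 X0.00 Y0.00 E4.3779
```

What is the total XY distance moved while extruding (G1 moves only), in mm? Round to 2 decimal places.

117.00 mm

Sum the Euclidean lengths of each G1 segment: total = 117.00 mm.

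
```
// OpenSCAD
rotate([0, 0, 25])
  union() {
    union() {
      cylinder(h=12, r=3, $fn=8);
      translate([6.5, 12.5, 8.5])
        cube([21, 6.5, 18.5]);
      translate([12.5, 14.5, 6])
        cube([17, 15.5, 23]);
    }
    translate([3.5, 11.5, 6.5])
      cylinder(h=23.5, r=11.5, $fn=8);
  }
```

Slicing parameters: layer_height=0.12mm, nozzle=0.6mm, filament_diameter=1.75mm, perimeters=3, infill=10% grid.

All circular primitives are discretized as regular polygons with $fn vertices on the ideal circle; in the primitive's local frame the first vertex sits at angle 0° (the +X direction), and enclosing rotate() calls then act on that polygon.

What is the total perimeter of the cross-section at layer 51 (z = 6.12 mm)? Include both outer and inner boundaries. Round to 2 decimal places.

At z = 6.12 mm: the r=3 cylinder contributes a regular 8-gon of circumradius 3 (perimeter = 2·8·3.000·sin(180°/8) = 18.37 mm); the cube at (6.5, 12.5) is absent (z outside [8.5, 27]); the cube at (12.5, 14.5) (footprint 17×15.5) is included at this height (perimeter 65.00 mm); Merging all regions: the 2 present regions are separate (no shared area or edge), so areas and boundary lengths simply add and each stays a separate island — boundary = 83.37 mm; the cylinder at (3.5, 11.5) is not intersected at this z (z outside [6.5, 30]); Taking the union: only that combined region is present, so the union is just that shape — boundary = 83.37 mm; (rotated 25° about Z; rotation is an isometry so areas/perimeters/island counts are preserved). Overall, the cross-section has 2 separate islands. Total boundary length (outer) = 83.37 mm.

83.37 mm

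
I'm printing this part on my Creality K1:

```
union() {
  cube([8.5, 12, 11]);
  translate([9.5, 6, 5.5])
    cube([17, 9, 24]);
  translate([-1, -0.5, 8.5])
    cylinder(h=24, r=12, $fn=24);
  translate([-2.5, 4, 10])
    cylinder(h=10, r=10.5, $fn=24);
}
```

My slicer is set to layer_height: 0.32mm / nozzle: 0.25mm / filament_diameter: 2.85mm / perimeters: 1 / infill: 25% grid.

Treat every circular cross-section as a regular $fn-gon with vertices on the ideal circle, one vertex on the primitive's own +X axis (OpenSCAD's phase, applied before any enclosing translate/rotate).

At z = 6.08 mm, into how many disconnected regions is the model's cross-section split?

2

At z = 6.08 mm: the cube is present — its section is the full 8.5×12 rectangle; the cube at (9.5, 6) is present — its section is the full 17×9 rectangle; the cylinder at (-1, -0.5) does not reach this height (z outside [8.5, 32.5]); the cylinder at (-2.5, 4) is not intersected at this z (z outside [10, 20]); Merging all regions: the 2 present regions are separate (no shared area or edge), so areas and boundary lengths simply add and each stays a separate island — 2 connected regions. The result has 2 disconnected regions.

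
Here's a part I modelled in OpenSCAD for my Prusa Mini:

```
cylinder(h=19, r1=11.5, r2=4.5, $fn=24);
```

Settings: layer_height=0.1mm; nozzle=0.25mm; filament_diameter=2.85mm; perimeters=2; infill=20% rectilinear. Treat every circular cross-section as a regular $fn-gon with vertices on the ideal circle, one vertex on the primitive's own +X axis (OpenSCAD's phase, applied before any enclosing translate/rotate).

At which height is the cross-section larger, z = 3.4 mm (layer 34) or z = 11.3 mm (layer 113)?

Layer 34 (z = 3.4): the cone contributes a regular 24-gon of circumradius 10.247 (interpolated between r1=11.5 and r2=4.5 at t=0.179) (area = (24/2)·10.247²·sin(360°/24) = 326.14 mm²). So its area = 326.14 mm². Layer 113 (z = 11.3): the cone (r1=11.5→r2=4.5) has section circumradius 7.337 here — a regular 24-gon (area = (24/2)·7.337²·sin(360°/24) = 167.18 mm²). So its area = 167.18 mm². Layer 34 is larger (326.14 vs 167.18 mm²).

layer 34 (z = 3.4 mm)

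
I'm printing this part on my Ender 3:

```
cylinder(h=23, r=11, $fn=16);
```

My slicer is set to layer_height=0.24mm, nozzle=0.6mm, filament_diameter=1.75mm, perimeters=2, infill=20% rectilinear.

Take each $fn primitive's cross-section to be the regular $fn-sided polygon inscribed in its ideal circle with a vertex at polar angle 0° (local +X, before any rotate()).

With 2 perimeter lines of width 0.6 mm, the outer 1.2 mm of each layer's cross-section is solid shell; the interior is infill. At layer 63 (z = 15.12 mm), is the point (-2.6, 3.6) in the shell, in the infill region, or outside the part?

At z = 15.12 mm: the r=11 cylinder gives a regular 16-gon of circumradius 11 (constant along its height). Overall, the cross-section is a single solid region. The nearest boundary edge runs (-4.21, 10.16)→(-7.78, 7.78); distance from the point to it = 6.35 mm. The point is inside the cross-section and 6.35 mm from the nearest boundary — more than the 1.2 mm shell width (2 × 0.6), so it's in the infill interior.

infill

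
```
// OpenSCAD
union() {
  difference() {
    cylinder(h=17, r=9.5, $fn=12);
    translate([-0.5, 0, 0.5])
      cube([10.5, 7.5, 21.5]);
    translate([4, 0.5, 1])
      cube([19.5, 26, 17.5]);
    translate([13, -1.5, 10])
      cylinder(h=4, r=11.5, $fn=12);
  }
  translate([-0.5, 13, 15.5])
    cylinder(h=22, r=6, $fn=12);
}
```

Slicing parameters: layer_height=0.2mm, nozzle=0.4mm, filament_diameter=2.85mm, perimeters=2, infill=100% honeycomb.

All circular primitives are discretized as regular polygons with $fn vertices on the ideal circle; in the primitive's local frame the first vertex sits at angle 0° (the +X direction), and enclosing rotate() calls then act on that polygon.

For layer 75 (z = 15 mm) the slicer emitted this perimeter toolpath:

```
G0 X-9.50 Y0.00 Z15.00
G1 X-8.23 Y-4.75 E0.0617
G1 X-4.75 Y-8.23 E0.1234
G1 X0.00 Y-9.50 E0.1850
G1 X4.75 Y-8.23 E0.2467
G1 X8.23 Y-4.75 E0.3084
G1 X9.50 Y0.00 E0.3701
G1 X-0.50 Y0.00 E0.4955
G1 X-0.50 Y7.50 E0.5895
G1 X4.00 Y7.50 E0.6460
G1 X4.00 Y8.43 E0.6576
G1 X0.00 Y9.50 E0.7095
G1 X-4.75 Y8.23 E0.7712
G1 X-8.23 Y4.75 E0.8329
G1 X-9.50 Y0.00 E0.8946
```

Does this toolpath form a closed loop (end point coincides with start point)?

yes

Start point (G0): (-9.50, 0.00). End point (last G1): the path returns to the start — closed.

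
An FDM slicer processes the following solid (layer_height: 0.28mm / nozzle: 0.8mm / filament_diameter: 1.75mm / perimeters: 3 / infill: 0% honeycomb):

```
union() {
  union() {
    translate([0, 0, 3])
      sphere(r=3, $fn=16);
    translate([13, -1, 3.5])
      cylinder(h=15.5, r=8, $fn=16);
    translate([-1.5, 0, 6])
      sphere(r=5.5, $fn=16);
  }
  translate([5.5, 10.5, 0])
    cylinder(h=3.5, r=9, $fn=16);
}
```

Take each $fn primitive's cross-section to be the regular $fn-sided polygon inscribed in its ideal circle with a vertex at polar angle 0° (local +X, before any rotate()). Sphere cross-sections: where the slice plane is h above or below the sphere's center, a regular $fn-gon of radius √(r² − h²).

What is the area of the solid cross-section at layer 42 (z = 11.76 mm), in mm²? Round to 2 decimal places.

At z = 11.76 mm: the sphere does not reach this height (|z−center|=8.760 > r=3); the r=8 cylinder at (13, -1) contributes a regular 16-gon of circumradius 8 (area = (16/2)·8.000²·sin(360°/16) = 195.93 mm²); the sphere at (-1.5, 0) does not reach this height (|z−center|=5.760 > r=5.5); Merging all regions: only the r=8 cylinder at (13, -1) is present, so the union is just that shape — area = 195.93 mm²; the cylinder at (5.5, 10.5) is absent (z outside [0, 3.5]); Taking the union: only that combined region is present, so the union is just that shape — area = 195.93 mm². Overall, the cross-section is a single solid region. Net area = 195.93 mm².

195.93 mm²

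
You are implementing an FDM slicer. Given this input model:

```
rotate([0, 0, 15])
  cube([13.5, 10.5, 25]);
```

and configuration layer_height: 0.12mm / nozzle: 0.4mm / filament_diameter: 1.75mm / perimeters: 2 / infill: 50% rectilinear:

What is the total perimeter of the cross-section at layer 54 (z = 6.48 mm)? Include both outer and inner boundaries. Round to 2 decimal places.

48.00 mm

At z = 6.48 mm: the cube is present — its section is the full 13.5×10.5 rectangle (perimeter 48.00 mm); (whole slice rotated 15° about Z — lengths, areas and connectivity unchanged). Overall, the cross-section is a single solid region. Total boundary length (outer) = 48.00 mm.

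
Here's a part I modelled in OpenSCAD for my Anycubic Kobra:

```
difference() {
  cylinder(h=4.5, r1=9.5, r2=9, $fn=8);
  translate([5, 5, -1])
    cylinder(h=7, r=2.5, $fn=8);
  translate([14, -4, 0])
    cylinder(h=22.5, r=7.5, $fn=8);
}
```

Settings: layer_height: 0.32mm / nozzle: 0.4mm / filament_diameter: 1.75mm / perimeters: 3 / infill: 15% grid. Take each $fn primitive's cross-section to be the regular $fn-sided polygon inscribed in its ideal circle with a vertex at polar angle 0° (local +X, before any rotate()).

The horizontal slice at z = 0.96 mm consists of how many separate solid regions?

At z = 0.96 mm: the cone: at t=0.213 of its height the radius interpolates to r₁+(r₂−r₁)t = 9.393, giving a regular 8-gon of that circumradius; the r=2.5 cylinder at (5, 5) gives a regular 8-gon of circumradius 2.5 (constant along its height); the r=7.5 cylinder at (14, -4) gives a regular 8-gon of circumradius 7.5 (constant along its height); After the difference (first − rest): starting from the cone, the r=2.5 cylinder at (5, 5) partially overlaps it — only the 17.03 mm² overlap (of its 17.68 mm²) is removed, clipping the outline; the r=7.5 cylinder at (14, -4) partially overlaps it — only the 6.78 mm² overlap (of its 159.10 mm²) is removed, clipping the outline — 1 connected region. The result has 1 disconnected region.

1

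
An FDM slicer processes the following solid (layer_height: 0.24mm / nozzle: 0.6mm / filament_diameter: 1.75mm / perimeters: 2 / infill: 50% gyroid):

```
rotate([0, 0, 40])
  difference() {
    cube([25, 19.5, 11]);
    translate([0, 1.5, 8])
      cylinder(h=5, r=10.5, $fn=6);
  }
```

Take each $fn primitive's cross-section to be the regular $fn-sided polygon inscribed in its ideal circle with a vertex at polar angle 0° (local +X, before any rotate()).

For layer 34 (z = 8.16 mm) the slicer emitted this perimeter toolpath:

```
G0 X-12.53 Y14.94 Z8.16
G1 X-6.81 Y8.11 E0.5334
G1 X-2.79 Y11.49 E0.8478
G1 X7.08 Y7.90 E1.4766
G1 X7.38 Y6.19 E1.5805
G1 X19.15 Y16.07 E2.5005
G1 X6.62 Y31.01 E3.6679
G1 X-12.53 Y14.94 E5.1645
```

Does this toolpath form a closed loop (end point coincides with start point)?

yes

Start point (G0): (-12.53, 14.94). End point (last G1): the path returns to the start — closed.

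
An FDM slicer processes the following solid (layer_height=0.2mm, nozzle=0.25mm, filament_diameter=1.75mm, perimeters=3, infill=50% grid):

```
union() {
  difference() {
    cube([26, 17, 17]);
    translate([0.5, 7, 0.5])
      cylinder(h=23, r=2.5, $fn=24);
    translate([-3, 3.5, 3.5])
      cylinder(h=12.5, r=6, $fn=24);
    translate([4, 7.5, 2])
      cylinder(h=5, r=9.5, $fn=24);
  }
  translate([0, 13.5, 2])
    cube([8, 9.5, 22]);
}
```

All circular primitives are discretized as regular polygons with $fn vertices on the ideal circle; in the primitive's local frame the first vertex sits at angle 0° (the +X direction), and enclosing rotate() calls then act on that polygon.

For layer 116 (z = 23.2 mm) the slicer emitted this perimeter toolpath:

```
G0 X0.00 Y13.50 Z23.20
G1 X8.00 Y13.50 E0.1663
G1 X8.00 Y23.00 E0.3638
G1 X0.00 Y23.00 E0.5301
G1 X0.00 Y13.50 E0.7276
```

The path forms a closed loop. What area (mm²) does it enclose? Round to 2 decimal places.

Apply the shoelace formula to the sequence of (X, Y) vertices; enclosed area = 76.00 mm².

76.00 mm²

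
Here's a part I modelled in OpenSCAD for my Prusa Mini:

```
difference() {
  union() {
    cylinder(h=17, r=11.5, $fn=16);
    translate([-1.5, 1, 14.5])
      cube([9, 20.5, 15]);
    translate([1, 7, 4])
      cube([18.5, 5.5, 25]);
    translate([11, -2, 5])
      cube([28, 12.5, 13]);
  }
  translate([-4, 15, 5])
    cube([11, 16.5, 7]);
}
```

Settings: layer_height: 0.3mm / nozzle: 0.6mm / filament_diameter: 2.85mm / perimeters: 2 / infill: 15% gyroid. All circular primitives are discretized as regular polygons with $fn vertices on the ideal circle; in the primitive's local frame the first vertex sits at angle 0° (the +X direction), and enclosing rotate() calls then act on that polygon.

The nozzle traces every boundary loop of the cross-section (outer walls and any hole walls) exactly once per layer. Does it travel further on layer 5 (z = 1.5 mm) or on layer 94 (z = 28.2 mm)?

Layer 5 (z = 1.5): the cylinder: section is a regular 16-gon, circumradius r=11.5 (perimeter = 2·16·11.500·sin(180°/16) = 71.79 mm); the cube at (-1.5, 1) is not intersected at this z (z outside [14.5, 29.5]); the cube at (1, 7) is absent (z outside [4, 29]); the cube at (11, -2) is not intersected at this z (z outside [5, 18]); Merging all regions: only the r=11.5 cylinder is present, so the union is just that shape — boundary = 71.79 mm; the cube at (-4, 15) is not intersected at this z (z outside [5, 12]); After the difference (first − rest): none of the subtracted shapes is present at this height, so that combined region is unchanged — boundary = 71.79 mm. So its perimeter = 71.79 mm. Layer 94 (z = 28.2): the cylinder is absent (z outside [0, 17]); the cube at (-1.5, 1) (footprint 9×20.5) is included at this height (perimeter 59.00 mm); the cube at (1, 7) is present — its section is the full 18.5×5.5 rectangle (perimeter 48.00 mm); the cube at (11, -2) is not intersected at this z (z outside [5, 18]); Combining (union): the regions partially overlap (shared area 35.75 mm²), so the edge portions inside another operand are dropped and the merged outline is re-measured after clipping — boundary = 83.00 mm; the cube at (-4, 15) is absent (z outside [5, 12]); Taking the first minus the rest: none of the subtracted shapes is present at this height, so that combined region is unchanged — boundary = 83.00 mm. So its perimeter = 83.00 mm. Layer 94 is larger (83.00 vs 71.79 mm).

layer 94 (z = 28.2 mm)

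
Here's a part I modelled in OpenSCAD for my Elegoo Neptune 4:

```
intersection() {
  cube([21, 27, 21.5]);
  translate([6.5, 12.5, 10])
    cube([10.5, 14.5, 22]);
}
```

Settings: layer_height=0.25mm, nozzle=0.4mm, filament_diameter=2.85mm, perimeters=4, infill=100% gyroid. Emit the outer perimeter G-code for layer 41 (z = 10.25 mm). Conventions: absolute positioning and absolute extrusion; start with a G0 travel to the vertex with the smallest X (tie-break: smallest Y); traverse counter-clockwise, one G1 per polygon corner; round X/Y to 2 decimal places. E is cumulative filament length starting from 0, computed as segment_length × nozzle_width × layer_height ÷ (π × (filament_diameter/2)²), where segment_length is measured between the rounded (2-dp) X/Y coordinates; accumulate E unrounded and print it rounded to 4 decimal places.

G0 X6.50 Y12.50 Z10.25
G1 X17.00 Y12.50 E0.1646
G1 X17.00 Y27.00 E0.3919
G1 X6.50 Y27.00 E0.5565
G1 X6.50 Y12.50 E0.7838

At z = 10.25 mm: the 21×27 cube contributes its full rectangle; the 10.5×14.5 cube at (6.5, 12.5) contributes its full rectangle; After intersecting: the 10.5×14.5 cube at (6.5, 12.5) lies inside the 21×27 cube, so the common part is the 10.5×14.5 cube at (6.5, 12.5) itself — 1 connected region. The outline is a single polygon with 4 vertices. Extrusion per mm of travel: 0.4 × 0.25 / (π × 1.425²) = 0.015675. Accumulating E over each segment gives final E = 0.7838.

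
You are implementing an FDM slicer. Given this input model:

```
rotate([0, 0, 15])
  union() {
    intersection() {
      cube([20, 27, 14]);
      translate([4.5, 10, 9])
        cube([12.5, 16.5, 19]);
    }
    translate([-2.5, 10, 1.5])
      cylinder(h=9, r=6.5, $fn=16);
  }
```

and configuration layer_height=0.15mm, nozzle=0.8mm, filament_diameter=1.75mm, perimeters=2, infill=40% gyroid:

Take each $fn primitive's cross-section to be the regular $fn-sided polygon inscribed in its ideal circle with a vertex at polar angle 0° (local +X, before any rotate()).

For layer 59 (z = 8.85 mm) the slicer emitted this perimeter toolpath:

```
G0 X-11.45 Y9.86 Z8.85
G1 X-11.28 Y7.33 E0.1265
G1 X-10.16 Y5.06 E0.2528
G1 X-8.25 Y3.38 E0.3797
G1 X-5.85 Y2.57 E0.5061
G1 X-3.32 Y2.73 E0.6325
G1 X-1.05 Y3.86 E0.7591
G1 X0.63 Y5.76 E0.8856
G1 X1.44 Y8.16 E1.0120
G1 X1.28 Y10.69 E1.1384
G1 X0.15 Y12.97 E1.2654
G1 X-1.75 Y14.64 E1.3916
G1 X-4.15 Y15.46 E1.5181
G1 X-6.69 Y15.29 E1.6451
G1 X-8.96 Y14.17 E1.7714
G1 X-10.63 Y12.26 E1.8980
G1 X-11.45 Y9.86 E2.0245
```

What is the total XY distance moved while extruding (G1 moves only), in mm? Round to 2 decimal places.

Sum the Euclidean lengths of each G1 segment: total = 40.58 mm.

40.58 mm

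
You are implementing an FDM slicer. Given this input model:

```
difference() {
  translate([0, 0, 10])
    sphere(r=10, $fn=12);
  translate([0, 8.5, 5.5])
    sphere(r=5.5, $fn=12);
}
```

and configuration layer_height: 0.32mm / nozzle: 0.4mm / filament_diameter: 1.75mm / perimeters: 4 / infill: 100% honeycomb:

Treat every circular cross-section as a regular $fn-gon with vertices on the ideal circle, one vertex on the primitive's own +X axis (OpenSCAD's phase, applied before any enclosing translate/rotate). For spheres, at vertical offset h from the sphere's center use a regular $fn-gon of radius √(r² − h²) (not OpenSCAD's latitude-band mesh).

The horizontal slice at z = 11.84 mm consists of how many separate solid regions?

1

At z = 11.84 mm: the sphere: section is a regular 12-gon, circumradius = √(r²−h²) = √(10²−1.84²) = 9.829; the sphere at (0, 8.5) does not reach this height (|z−center|=6.340 > r=5.5); Taking the first minus the rest: none of the subtracted shapes is present at this height, so the r=10 sphere is unchanged — 1 connected region. The result has 1 disconnected region.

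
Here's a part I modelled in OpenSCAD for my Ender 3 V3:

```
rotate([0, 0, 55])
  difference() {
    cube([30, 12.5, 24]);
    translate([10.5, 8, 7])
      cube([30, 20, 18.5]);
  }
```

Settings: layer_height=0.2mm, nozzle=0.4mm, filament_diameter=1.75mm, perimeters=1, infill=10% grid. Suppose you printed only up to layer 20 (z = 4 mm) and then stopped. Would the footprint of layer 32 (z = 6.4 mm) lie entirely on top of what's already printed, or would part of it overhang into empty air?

entirely on top

Compare the two slices. At z = 4: the cube is present — its section is the full 30×12.5 rectangle (area 375.00 mm²); the cube at (10.5, 8) is absent (z outside [7, 25.5]); Subtracting the remaining from the first: none of the subtracted shapes is present at this height, so the 30×12.5 cube is unchanged — area = 375.00 mm²; (whole slice rotated 55° about Z — lengths, areas and connectivity unchanged). At z = 6.4: the 30×12.5 cube contributes its full rectangle (area 375.00 mm²); the cube at (10.5, 8) is not intersected at this z (z outside [7, 25.5]); After the difference (first − rest): none of the subtracted shapes is present at this height, so the 30×12.5 cube is unchanged — area = 375.00 mm²; (whole slice rotated 55° about Z — lengths, areas and connectivity unchanged). Checking containment: the cross-section at z = 6.4 is a subset of the cross-section at z = 4.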